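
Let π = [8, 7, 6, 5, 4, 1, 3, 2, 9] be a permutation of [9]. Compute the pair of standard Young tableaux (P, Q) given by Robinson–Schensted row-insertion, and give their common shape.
P = [1, 2, 9] / [3] / [4] / [5] / [6] / [7] / [8];  Q = [1, 7, 9] / [2] / [3] / [4] / [5] / [6] / [8];  common shape = (3, 1, 1, 1, 1, 1, 1)

Row-insert the values π_1, π_2, … into P one at a time, bumping the leftmost entry strictly greater than the inserted value down to the next row. The recording tableau Q records, in position (i, j), the step at which that cell was added to P.
  Insert 8 (step 1): P = [8];  Q = [1]
  Insert 7 (step 2): P = [7] / [8];  Q = [1] / [2]
  Insert 6 (step 3): P = [6] / [7] / [8];  Q = [1] / [2] / [3]
  Insert 5 (step 4): P = [5] / [6] / [7] / [8];  Q = [1] / [2] / [3] / [4]
  Insert 4 (step 5): P = [4] / [5] / [6] / [7] / [8];  Q = [1] / [2] / [3] / [4] / [5]
  Insert 1 (step 6): P = [1] / [4] / [5] / [6] / [7] / [8];  Q = [1] / [2] / [3] / [4] / [5] / [6]
  Insert 3 (step 7): P = [1, 3] / [4] / [5] / [6] / [7] / [8];  Q = [1, 7] / [2] / [3] / [4] / [5] / [6]
  Insert 2 (step 8): P = [1, 2] / [3] / [4] / [5] / [6] / [7] / [8];  Q = [1, 7] / [2] / [3] / [4] / [5] / [6] / [8]
  Insert 9 (step 9): P = [1, 2, 9] / [3] / [4] / [5] / [6] / [7] / [8];  Q = [1, 7, 9] / [2] / [3] / [4] / [5] / [6] / [8]
Final shape: (3, 1, 1, 1, 1, 1, 1).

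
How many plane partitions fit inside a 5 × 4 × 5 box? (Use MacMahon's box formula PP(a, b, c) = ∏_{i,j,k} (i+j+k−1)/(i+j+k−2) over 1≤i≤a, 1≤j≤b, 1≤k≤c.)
PP(5, 4, 5) = 16818516

Evaluate the triple product over i = 1..5, j = 1..4, k = 1..5. The factors are (2/1) · (3/2) · (4/3) · (5/4) · (6/5) · (3/2) · (4/3) · (5/4) · … (100 factors total). The numerators and denominators telescope so the product is an integer; carrying out the multiplication exactly gives PP(5, 4, 5) = 16818516.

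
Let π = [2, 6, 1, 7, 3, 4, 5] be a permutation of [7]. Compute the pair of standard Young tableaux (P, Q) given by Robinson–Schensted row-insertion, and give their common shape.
P = [1, 3, 4, 5] / [2, 6, 7];  Q = [1, 2, 4, 7] / [3, 5, 6];  common shape = (4, 3)

Row-insert the values π_1, π_2, … into P one at a time, bumping the leftmost entry strictly greater than the inserted value down to the next row. The recording tableau Q records, in position (i, j), the step at which that cell was added to P.
  Insert 2 (step 1): P = [2];  Q = [1]
  Insert 6 (step 2): P = [2, 6];  Q = [1, 2]
  Insert 1 (step 3): P = [1, 6] / [2];  Q = [1, 2] / [3]
  Insert 7 (step 4): P = [1, 6, 7] / [2];  Q = [1, 2, 4] / [3]
  Insert 3 (step 5): P = [1, 3, 7] / [2, 6];  Q = [1, 2, 4] / [3, 5]
  Insert 4 (step 6): P = [1, 3, 4] / [2, 6, 7];  Q = [1, 2, 4] / [3, 5, 6]
  Insert 5 (step 7): P = [1, 3, 4, 5] / [2, 6, 7];  Q = [1, 2, 4, 7] / [3, 5, 6]
Final shape: (4, 3).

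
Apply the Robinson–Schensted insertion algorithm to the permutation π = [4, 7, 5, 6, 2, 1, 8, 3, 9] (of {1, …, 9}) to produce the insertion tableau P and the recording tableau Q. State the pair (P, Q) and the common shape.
P = [1, 3, 6, 8, 9] / [2, 5] / [4] / [7];  Q = [1, 2, 4, 7, 9] / [3, 8] / [5] / [6];  common shape = (5, 2, 1, 1)

Row-insert the values π_1, π_2, … into P one at a time, bumping the leftmost entry strictly greater than the inserted value down to the next row. The recording tableau Q records, in position (i, j), the step at which that cell was added to P.
  Insert 4 (step 1): P = [4];  Q = [1]
  Insert 7 (step 2): P = [4, 7];  Q = [1, 2]
  Insert 5 (step 3): P = [4, 5] / [7];  Q = [1, 2] / [3]
  Insert 6 (step 4): P = [4, 5, 6] / [7];  Q = [1, 2, 4] / [3]
  Insert 2 (step 5): P = [2, 5, 6] / [4] / [7];  Q = [1, 2, 4] / [3] / [5]
  Insert 1 (step 6): P = [1, 5, 6] / [2] / [4] / [7];  Q = [1, 2, 4] / [3] / [5] / [6]
  Insert 8 (step 7): P = [1, 5, 6, 8] / [2] / [4] / [7];  Q = [1, 2, 4, 7] / [3] / [5] / [6]
  Insert 3 (step 8): P = [1, 3, 6, 8] / [2, 5] / [4] / [7];  Q = [1, 2, 4, 7] / [3, 8] / [5] / [6]
  Insert 9 (step 9): P = [1, 3, 6, 8, 9] / [2, 5] / [4] / [7];  Q = [1, 2, 4, 7, 9] / [3, 8] / [5] / [6]
Final shape: (5, 2, 1, 1).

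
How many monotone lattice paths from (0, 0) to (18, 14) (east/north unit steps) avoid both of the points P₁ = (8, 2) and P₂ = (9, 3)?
Number of paths = 420501730

Inclusion–exclusion. Total paths: C(32, 18) = 471435600. Through P₁: C(10, 8)·C(22, 10) = 29099070. Through P₂: C(12, 9)·C(20, 9) = 36951200. Since P₁ is strictly southwest of P₂, a monotone path through both must visit P₁ then P₂; paths through both = C(10, 8)·C(2, 1)·C(20, 9) = 15116400. Avoid both = 471435600 − 29099070 − 36951200 + 15116400 = 420501730.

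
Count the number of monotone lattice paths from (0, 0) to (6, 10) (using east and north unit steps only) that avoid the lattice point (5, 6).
Number of paths = 5698

Total paths from (0, 0) to (6, 10): C(16, 6) = 8008. Paths through (5, 6): (paths (0, 0) → (5, 6)) × (paths (5, 6) → (6, 10)) = C(11, 5) · C(5, 1) = 462 · 5 = 2310. Avoidance count = 8008 − 2310 = 5698.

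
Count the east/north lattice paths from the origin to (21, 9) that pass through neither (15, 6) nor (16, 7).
Number of paths = 6879765

Inclusion–exclusion. Total paths: C(30, 21) = 14307150. Through P₁: C(21, 15)·C(9, 6) = 4558176. Through P₂: C(23, 16)·C(7, 5) = 5148297. Since P₁ is strictly southwest of P₂, a monotone path through both must visit P₁ then P₂; paths through both = C(21, 15)·C(2, 1)·C(7, 5) = 2279088. Avoid both = 14307150 − 4558176 − 5148297 + 2279088 = 6879765.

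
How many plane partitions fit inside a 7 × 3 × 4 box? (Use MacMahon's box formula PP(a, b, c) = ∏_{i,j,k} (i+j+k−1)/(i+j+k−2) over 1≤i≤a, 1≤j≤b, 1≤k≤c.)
PP(7, 3, 4) = 1557270

Evaluate the triple product over i = 1..7, j = 1..3, k = 1..4. The factors are (2/1) · (3/2) · (4/3) · (5/4) · (3/2) · (4/3) · (5/4) · (6/5) · … (84 factors total). The numerators and denominators telescope so the product is an integer; carrying out the multiplication exactly gives PP(7, 3, 4) = 1557270.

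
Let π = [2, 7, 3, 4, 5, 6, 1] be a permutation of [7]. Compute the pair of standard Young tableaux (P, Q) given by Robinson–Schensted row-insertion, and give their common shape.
P = [1, 3, 4, 5, 6] / [2] / [7];  Q = [1, 2, 4, 5, 6] / [3] / [7];  common shape = (5, 1, 1)

Row-insert the values π_1, π_2, … into P one at a time, bumping the leftmost entry strictly greater than the inserted value down to the next row. The recording tableau Q records, in position (i, j), the step at which that cell was added to P.
  Insert 2 (step 1): P = [2];  Q = [1]
  Insert 7 (step 2): P = [2, 7];  Q = [1, 2]
  Insert 3 (step 3): P = [2, 3] / [7];  Q = [1, 2] / [3]
  Insert 4 (step 4): P = [2, 3, 4] / [7];  Q = [1, 2, 4] / [3]
  Insert 5 (step 5): P = [2, 3, 4, 5] / [7];  Q = [1, 2, 4, 5] / [3]
  Insert 6 (step 6): P = [2, 3, 4, 5, 6] / [7];  Q = [1, 2, 4, 5, 6] / [3]
  Insert 1 (step 7): P = [1, 3, 4, 5, 6] / [2] / [7];  Q = [1, 2, 4, 5, 6] / [3] / [7]
Final shape: (5, 1, 1).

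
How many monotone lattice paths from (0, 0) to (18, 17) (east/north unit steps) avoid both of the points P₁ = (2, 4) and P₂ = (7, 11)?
Number of paths = 3272781981

Inclusion–exclusion. Total paths: C(35, 18) = 4537567650. Through P₁: C(6, 2)·C(29, 16) = 1017958725. Through P₂: C(18, 7)·C(17, 11) = 393853824. Since P₁ is strictly southwest of P₂, a monotone path through both must visit P₁ then P₂; paths through both = C(6, 2)·C(12, 5)·C(17, 11) = 147026880. Avoid both = 4537567650 − 1017958725 − 393853824 + 147026880 = 3272781981.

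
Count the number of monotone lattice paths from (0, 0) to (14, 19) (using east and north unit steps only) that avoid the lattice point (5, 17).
Number of paths = 817360830

Total paths from (0, 0) to (14, 19): C(33, 14) = 818809200. Paths through (5, 17): (paths (0, 0) → (5, 17)) × (paths (5, 17) → (14, 19)) = C(22, 5) · C(11, 9) = 26334 · 55 = 1448370. Avoidance count = 818809200 − 1448370 = 817360830.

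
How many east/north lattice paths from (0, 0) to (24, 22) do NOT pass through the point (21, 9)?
Number of paths = 7882359109950

Total paths from (0, 0) to (24, 22): C(46, 24) = 7890371113950. Paths through (21, 9): (paths (0, 0) → (21, 9)) × (paths (21, 9) → (24, 22)) = C(30, 21) · C(16, 3) = 14307150 · 560 = 8012004000. Avoidance count = 7890371113950 − 8012004000 = 7882359109950.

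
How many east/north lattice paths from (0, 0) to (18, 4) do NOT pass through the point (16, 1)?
Number of paths = 7145

Total paths from (0, 0) to (18, 4): C(22, 18) = 7315. Paths through (16, 1): (paths (0, 0) → (16, 1)) × (paths (16, 1) → (18, 4)) = C(17, 16) · C(5, 2) = 17 · 10 = 170. Avoidance count = 7315 − 170 = 7145.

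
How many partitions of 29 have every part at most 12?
p(29, parts ≤ 12) = 3655

Use the recurrence p(n, m) = p(n, m−1) + p(n−m, m): either the largest part is < m (count p(n, m−1)) or the largest part is exactly m (remove one copy of m, count p(n−m, m)). With p(0, ·) = 1 this gives p(29, parts ≤ 12) = 3655. (By conjugating Young diagrams, this also counts partitions of 29 into at most 12 parts.)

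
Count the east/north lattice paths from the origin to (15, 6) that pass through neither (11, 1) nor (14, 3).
Number of paths = 50512

Inclusion–exclusion. Total paths: C(21, 15) = 54264. Through P₁: C(12, 11)·C(9, 4) = 1512. Through P₂: C(17, 14)·C(4, 1) = 2720. Since P₁ is strictly southwest of P₂, a monotone path through both must visit P₁ then P₂; paths through both = C(12, 11)·C(5, 3)·C(4, 1) = 480. Avoid both = 54264 − 1512 − 2720 + 480 = 50512.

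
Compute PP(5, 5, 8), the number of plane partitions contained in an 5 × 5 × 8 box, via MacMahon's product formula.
PP(5, 5, 8) = 235234907908

Evaluate the triple product over i = 1..5, j = 1..5, k = 1..8. The factors are (2/1) · (3/2) · (4/3) · (5/4) · (6/5) · (7/6) · (8/7) · (9/8) · … (200 factors total). The numerators and denominators telescope so the product is an integer; carrying out the multiplication exactly gives PP(5, 5, 8) = 235234907908.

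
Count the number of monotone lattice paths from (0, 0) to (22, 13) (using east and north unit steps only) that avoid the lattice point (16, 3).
Number of paths = 1468578048

Total paths from (0, 0) to (22, 13): C(35, 22) = 1476337800. Paths through (16, 3): (paths (0, 0) → (16, 3)) × (paths (16, 3) → (22, 13)) = C(19, 16) · C(16, 6) = 969 · 8008 = 7759752. Avoidance count = 1476337800 − 7759752 = 1468578048.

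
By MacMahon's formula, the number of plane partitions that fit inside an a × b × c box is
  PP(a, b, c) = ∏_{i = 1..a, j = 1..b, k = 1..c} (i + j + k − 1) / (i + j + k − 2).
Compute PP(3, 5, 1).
PP(3, 5, 1) = 56

Evaluate the triple product over i = 1..3, j = 1..5, k = 1..1. The factors are (2/1) · (3/2) · (4/3) · (5/4) · (6/5) · (3/2) · (4/3) · (5/4) · … (15 factors total). The numerators and denominators telescope so the product is an integer; carrying out the multiplication exactly gives PP(3, 5, 1) = 56.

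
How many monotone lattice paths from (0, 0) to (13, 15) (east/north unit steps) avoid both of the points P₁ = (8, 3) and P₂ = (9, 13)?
Number of paths = 28987065

Inclusion–exclusion. Total paths: C(28, 13) = 37442160. Through P₁: C(11, 8)·C(17, 5) = 1021020. Through P₂: C(22, 9)·C(6, 4) = 7461300. Since P₁ is strictly southwest of P₂, a monotone path through both must visit P₁ then P₂; paths through both = C(11, 8)·C(11, 1)·C(6, 4) = 27225. Avoid both = 37442160 − 1021020 − 7461300 + 27225 = 28987065.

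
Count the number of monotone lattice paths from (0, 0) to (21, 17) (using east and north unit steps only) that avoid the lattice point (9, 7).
Number of paths = 21383513140

Total paths from (0, 0) to (21, 17): C(38, 21) = 28781143380. Paths through (9, 7): (paths (0, 0) → (9, 7)) × (paths (9, 7) → (21, 17)) = C(16, 9) · C(22, 12) = 11440 · 646646 = 7397630240. Avoidance count = 28781143380 − 7397630240 = 21383513140.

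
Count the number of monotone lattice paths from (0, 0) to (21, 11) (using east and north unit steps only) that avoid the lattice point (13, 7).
Number of paths = 90652080

Total paths from (0, 0) to (21, 11): C(32, 21) = 129024480. Paths through (13, 7): (paths (0, 0) → (13, 7)) × (paths (13, 7) → (21, 11)) = C(20, 13) · C(12, 8) = 77520 · 495 = 38372400. Avoidance count = 129024480 − 38372400 = 90652080.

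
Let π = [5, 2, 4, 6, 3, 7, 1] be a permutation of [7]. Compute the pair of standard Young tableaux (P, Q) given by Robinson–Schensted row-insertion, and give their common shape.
P = [1, 3, 6, 7] / [2] / [4] / [5];  Q = [1, 3, 4, 6] / [2] / [5] / [7];  common shape = (4, 1, 1, 1)

Row-insert the values π_1, π_2, … into P one at a time, bumping the leftmost entry strictly greater than the inserted value down to the next row. The recording tableau Q records, in position (i, j), the step at which that cell was added to P.
  Insert 5 (step 1): P = [5];  Q = [1]
  Insert 2 (step 2): P = [2] / [5];  Q = [1] / [2]
  Insert 4 (step 3): P = [2, 4] / [5];  Q = [1, 3] / [2]
  Insert 6 (step 4): P = [2, 4, 6] / [5];  Q = [1, 3, 4] / [2]
  Insert 3 (step 5): P = [2, 3, 6] / [4] / [5];  Q = [1, 3, 4] / [2] / [5]
  Insert 7 (step 6): P = [2, 3, 6, 7] / [4] / [5];  Q = [1, 3, 4, 6] / [2] / [5]
  Insert 1 (step 7): P = [1, 3, 6, 7] / [2] / [4] / [5];  Q = [1, 3, 4, 6] / [2] / [5] / [7]
Final shape: (4, 1, 1, 1).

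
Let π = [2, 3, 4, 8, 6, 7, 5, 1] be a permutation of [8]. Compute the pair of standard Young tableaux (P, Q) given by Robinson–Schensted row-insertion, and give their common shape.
P = [1, 3, 4, 5, 7] / [2] / [6] / [8];  Q = [1, 2, 3, 4, 6] / [5] / [7] / [8];  common shape = (5, 1, 1, 1)

Row-insert the values π_1, π_2, … into P one at a time, bumping the leftmost entry strictly greater than the inserted value down to the next row. The recording tableau Q records, in position (i, j), the step at which that cell was added to P.
  Insert 2 (step 1): P = [2];  Q = [1]
  Insert 3 (step 2): P = [2, 3];  Q = [1, 2]
  Insert 4 (step 3): P = [2, 3, 4];  Q = [1, 2, 3]
  Insert 8 (step 4): P = [2, 3, 4, 8];  Q = [1, 2, 3, 4]
  Insert 6 (step 5): P = [2, 3, 4, 6] / [8];  Q = [1, 2, 3, 4] / [5]
  Insert 7 (step 6): P = [2, 3, 4, 6, 7] / [8];  Q = [1, 2, 3, 4, 6] / [5]
  Insert 5 (step 7): P = [2, 3, 4, 5, 7] / [6] / [8];  Q = [1, 2, 3, 4, 6] / [5] / [7]
  Insert 1 (step 8): P = [1, 3, 4, 5, 7] / [2] / [6] / [8];  Q = [1, 2, 3, 4, 6] / [5] / [7] / [8]
Final shape: (5, 1, 1, 1).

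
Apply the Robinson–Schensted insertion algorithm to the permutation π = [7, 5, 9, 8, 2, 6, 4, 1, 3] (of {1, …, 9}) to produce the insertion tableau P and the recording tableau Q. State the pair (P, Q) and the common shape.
P = [1, 3] / [2, 4] / [5, 6] / [7, 8] / [9];  Q = [1, 3] / [2, 4] / [5, 6] / [7, 9] / [8];  common shape = (2, 2, 2, 2, 1)

Row-insert the values π_1, π_2, … into P one at a time, bumping the leftmost entry strictly greater than the inserted value down to the next row. The recording tableau Q records, in position (i, j), the step at which that cell was added to P.
  Insert 7 (step 1): P = [7];  Q = [1]
  Insert 5 (step 2): P = [5] / [7];  Q = [1] / [2]
  Insert 9 (step 3): P = [5, 9] / [7];  Q = [1, 3] / [2]
  Insert 8 (step 4): P = [5, 8] / [7, 9];  Q = [1, 3] / [2, 4]
  Insert 2 (step 5): P = [2, 8] / [5, 9] / [7];  Q = [1, 3] / [2, 4] / [5]
  Insert 6 (step 6): P = [2, 6] / [5, 8] / [7, 9];  Q = [1, 3] / [2, 4] / [5, 6]
  Insert 4 (step 7): P = [2, 4] / [5, 6] / [7, 8] / [9];  Q = [1, 3] / [2, 4] / [5, 6] / [7]
  Insert 1 (step 8): P = [1, 4] / [2, 6] / [5, 8] / [7] / [9];  Q = [1, 3] / [2, 4] / [5, 6] / [7] / [8]
  Insert 3 (step 9): P = [1, 3] / [2, 4] / [5, 6] / [7, 8] / [9];  Q = [1, 3] / [2, 4] / [5, 6] / [7, 9] / [8]
Final shape: (2, 2, 2, 2, 1).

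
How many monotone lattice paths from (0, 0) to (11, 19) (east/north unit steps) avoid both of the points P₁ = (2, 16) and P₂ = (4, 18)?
Number of paths = 54542464

Inclusion–exclusion. Total paths: C(30, 11) = 54627300. Through P₁: C(18, 2)·C(12, 9) = 33660. Through P₂: C(22, 4)·C(8, 7) = 58520. Since P₁ is strictly southwest of P₂, a monotone path through both must visit P₁ then P₂; paths through both = C(18, 2)·C(4, 2)·C(8, 7) = 7344. Avoid both = 54627300 − 33660 − 58520 + 7344 = 54542464.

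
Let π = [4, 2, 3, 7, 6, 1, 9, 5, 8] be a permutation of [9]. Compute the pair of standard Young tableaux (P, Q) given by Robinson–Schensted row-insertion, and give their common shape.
P = [1, 3, 5, 8] / [2, 6, 9] / [4, 7];  Q = [1, 3, 4, 7] / [2, 5, 9] / [6, 8];  common shape = (4, 3, 2)

Row-insert the values π_1, π_2, … into P one at a time, bumping the leftmost entry strictly greater than the inserted value down to the next row. The recording tableau Q records, in position (i, j), the step at which that cell was added to P.
  Insert 4 (step 1): P = [4];  Q = [1]
  Insert 2 (step 2): P = [2] / [4];  Q = [1] / [2]
  Insert 3 (step 3): P = [2, 3] / [4];  Q = [1, 3] / [2]
  Insert 7 (step 4): P = [2, 3, 7] / [4];  Q = [1, 3, 4] / [2]
  Insert 6 (step 5): P = [2, 3, 6] / [4, 7];  Q = [1, 3, 4] / [2, 5]
  Insert 1 (step 6): P = [1, 3, 6] / [2, 7] / [4];  Q = [1, 3, 4] / [2, 5] / [6]
  Insert 9 (step 7): P = [1, 3, 6, 9] / [2, 7] / [4];  Q = [1, 3, 4, 7] / [2, 5] / [6]
  Insert 5 (step 8): P = [1, 3, 5, 9] / [2, 6] / [4, 7];  Q = [1, 3, 4, 7] / [2, 5] / [6, 8]
  Insert 8 (step 9): P = [1, 3, 5, 8] / [2, 6, 9] / [4, 7];  Q = [1, 3, 4, 7] / [2, 5, 9] / [6, 8]
Final shape: (4, 3, 2).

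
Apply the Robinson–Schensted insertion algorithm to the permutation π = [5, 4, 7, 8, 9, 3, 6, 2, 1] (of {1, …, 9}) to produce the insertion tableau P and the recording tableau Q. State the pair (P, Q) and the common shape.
P = [1, 6, 8, 9] / [2, 7] / [3] / [4] / [5];  Q = [1, 3, 4, 5] / [2, 7] / [6] / [8] / [9];  common shape = (4, 2, 1, 1, 1)

Row-insert the values π_1, π_2, … into P one at a time, bumping the leftmost entry strictly greater than the inserted value down to the next row. The recording tableau Q records, in position (i, j), the step at which that cell was added to P.
  Insert 5 (step 1): P = [5];  Q = [1]
  Insert 4 (step 2): P = [4] / [5];  Q = [1] / [2]
  Insert 7 (step 3): P = [4, 7] / [5];  Q = [1, 3] / [2]
  Insert 8 (step 4): P = [4, 7, 8] / [5];  Q = [1, 3, 4] / [2]
  Insert 9 (step 5): P = [4, 7, 8, 9] / [5];  Q = [1, 3, 4, 5] / [2]
  Insert 3 (step 6): P = [3, 7, 8, 9] / [4] / [5];  Q = [1, 3, 4, 5] / [2] / [6]
  Insert 6 (step 7): P = [3, 6, 8, 9] / [4, 7] / [5];  Q = [1, 3, 4, 5] / [2, 7] / [6]
  Insert 2 (step 8): P = [2, 6, 8, 9] / [3, 7] / [4] / [5];  Q = [1, 3, 4, 5] / [2, 7] / [6] / [8]
  Insert 1 (step 9): P = [1, 6, 8, 9] / [2, 7] / [3] / [4] / [5];  Q = [1, 3, 4, 5] / [2, 7] / [6] / [8] / [9]
Final shape: (4, 2, 1, 1, 1).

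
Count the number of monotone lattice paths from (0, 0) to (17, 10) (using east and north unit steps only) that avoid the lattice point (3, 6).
Number of paths = 8179245

Total paths from (0, 0) to (17, 10): C(27, 17) = 8436285. Paths through (3, 6): (paths (0, 0) → (3, 6)) × (paths (3, 6) → (17, 10)) = C(9, 3) · C(18, 14) = 84 · 3060 = 257040. Avoidance count = 8436285 − 257040 = 8179245.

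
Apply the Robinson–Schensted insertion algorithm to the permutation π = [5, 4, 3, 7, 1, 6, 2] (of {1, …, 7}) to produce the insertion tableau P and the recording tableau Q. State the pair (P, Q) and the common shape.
P = [1, 2] / [3, 6] / [4, 7] / [5];  Q = [1, 4] / [2, 6] / [3, 7] / [5];  common shape = (2, 2, 2, 1)

Row-insert the values π_1, π_2, … into P one at a time, bumping the leftmost entry strictly greater than the inserted value down to the next row. The recording tableau Q records, in position (i, j), the step at which that cell was added to P.
  Insert 5 (step 1): P = [5];  Q = [1]
  Insert 4 (step 2): P = [4] / [5];  Q = [1] / [2]
  Insert 3 (step 3): P = [3] / [4] / [5];  Q = [1] / [2] / [3]
  Insert 7 (step 4): P = [3, 7] / [4] / [5];  Q = [1, 4] / [2] / [3]
  Insert 1 (step 5): P = [1, 7] / [3] / [4] / [5];  Q = [1, 4] / [2] / [3] / [5]
  Insert 6 (step 6): P = [1, 6] / [3, 7] / [4] / [5];  Q = [1, 4] / [2, 6] / [3] / [5]
  Insert 2 (step 7): P = [1, 2] / [3, 6] / [4, 7] / [5];  Q = [1, 4] / [2, 6] / [3, 7] / [5]
Final shape: (2, 2, 2, 1).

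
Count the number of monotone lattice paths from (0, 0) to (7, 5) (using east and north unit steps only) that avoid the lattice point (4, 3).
Number of paths = 442

Total paths from (0, 0) to (7, 5): C(12, 7) = 792. Paths through (4, 3): (paths (0, 0) → (4, 3)) × (paths (4, 3) → (7, 5)) = C(7, 4) · C(5, 3) = 35 · 10 = 350. Avoidance count = 792 − 350 = 442.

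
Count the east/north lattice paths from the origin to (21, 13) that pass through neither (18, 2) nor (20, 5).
Number of paths = 927453530

Inclusion–exclusion. Total paths: C(34, 21) = 927983760. Through P₁: C(20, 18)·C(14, 3) = 69160. Through P₂: C(25, 20)·C(9, 1) = 478170. Since P₁ is strictly southwest of P₂, a monotone path through both must visit P₁ then P₂; paths through both = C(20, 18)·C(5, 2)·C(9, 1) = 17100. Avoid both = 927983760 − 69160 − 478170 + 17100 = 927453530.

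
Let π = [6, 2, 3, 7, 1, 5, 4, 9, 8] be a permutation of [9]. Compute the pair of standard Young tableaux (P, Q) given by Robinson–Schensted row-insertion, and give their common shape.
P = [1, 3, 4, 8] / [2, 5, 9] / [6, 7];  Q = [1, 3, 4, 8] / [2, 6, 9] / [5, 7];  common shape = (4, 3, 2)

Row-insert the values π_1, π_2, … into P one at a time, bumping the leftmost entry strictly greater than the inserted value down to the next row. The recording tableau Q records, in position (i, j), the step at which that cell was added to P.
  Insert 6 (step 1): P = [6];  Q = [1]
  Insert 2 (step 2): P = [2] / [6];  Q = [1] / [2]
  Insert 3 (step 3): P = [2, 3] / [6];  Q = [1, 3] / [2]
  Insert 7 (step 4): P = [2, 3, 7] / [6];  Q = [1, 3, 4] / [2]
  Insert 1 (step 5): P = [1, 3, 7] / [2] / [6];  Q = [1, 3, 4] / [2] / [5]
  Insert 5 (step 6): P = [1, 3, 5] / [2, 7] / [6];  Q = [1, 3, 4] / [2, 6] / [5]
  Insert 4 (step 7): P = [1, 3, 4] / [2, 5] / [6, 7];  Q = [1, 3, 4] / [2, 6] / [5, 7]
  Insert 9 (step 8): P = [1, 3, 4, 9] / [2, 5] / [6, 7];  Q = [1, 3, 4, 8] / [2, 6] / [5, 7]
  Insert 8 (step 9): P = [1, 3, 4, 8] / [2, 5, 9] / [6, 7];  Q = [1, 3, 4, 8] / [2, 6, 9] / [5, 7]
Final shape: (4, 3, 2).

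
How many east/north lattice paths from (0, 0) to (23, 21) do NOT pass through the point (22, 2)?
Number of paths = 2012616394560

Total paths from (0, 0) to (23, 21): C(44, 23) = 2012616400080. Paths through (22, 2): (paths (0, 0) → (22, 2)) × (paths (22, 2) → (23, 21)) = C(24, 22) · C(20, 1) = 276 · 20 = 5520. Avoidance count = 2012616400080 − 5520 = 2012616394560.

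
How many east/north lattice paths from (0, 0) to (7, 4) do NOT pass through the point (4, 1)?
Number of paths = 230

Total paths from (0, 0) to (7, 4): C(11, 7) = 330. Paths through (4, 1): (paths (0, 0) → (4, 1)) × (paths (4, 1) → (7, 4)) = C(5, 4) · C(6, 3) = 5 · 20 = 100. Avoidance count = 330 − 100 = 230.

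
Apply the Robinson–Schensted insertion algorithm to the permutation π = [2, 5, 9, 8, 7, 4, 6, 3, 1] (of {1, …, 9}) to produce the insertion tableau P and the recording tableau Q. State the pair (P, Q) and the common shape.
P = [1, 3, 6] / [2, 7] / [4] / [5] / [8] / [9];  Q = [1, 2, 3] / [4, 7] / [5] / [6] / [8] / [9];  common shape = (3, 2, 1, 1, 1, 1)

Row-insert the values π_1, π_2, … into P one at a time, bumping the leftmost entry strictly greater than the inserted value down to the next row. The recording tableau Q records, in position (i, j), the step at which that cell was added to P.
  Insert 2 (step 1): P = [2];  Q = [1]
  Insert 5 (step 2): P = [2, 5];  Q = [1, 2]
  Insert 9 (step 3): P = [2, 5, 9];  Q = [1, 2, 3]
  Insert 8 (step 4): P = [2, 5, 8] / [9];  Q = [1, 2, 3] / [4]
  Insert 7 (step 5): P = [2, 5, 7] / [8] / [9];  Q = [1, 2, 3] / [4] / [5]
  Insert 4 (step 6): P = [2, 4, 7] / [5] / [8] / [9];  Q = [1, 2, 3] / [4] / [5] / [6]
  Insert 6 (step 7): P = [2, 4, 6] / [5, 7] / [8] / [9];  Q = [1, 2, 3] / [4, 7] / [5] / [6]
  Insert 3 (step 8): P = [2, 3, 6] / [4, 7] / [5] / [8] / [9];  Q = [1, 2, 3] / [4, 7] / [5] / [6] / [8]
  Insert 1 (step 9): P = [1, 3, 6] / [2, 7] / [4] / [5] / [8] / [9];  Q = [1, 2, 3] / [4, 7] / [5] / [6] / [8] / [9]
Final shape: (3, 2, 1, 1, 1, 1).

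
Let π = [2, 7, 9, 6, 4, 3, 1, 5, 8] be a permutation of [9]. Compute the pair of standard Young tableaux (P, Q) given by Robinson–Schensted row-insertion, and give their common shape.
P = [1, 3, 5, 8] / [2, 9] / [4] / [6] / [7];  Q = [1, 2, 3, 9] / [4, 8] / [5] / [6] / [7];  common shape = (4, 2, 1, 1, 1)

Row-insert the values π_1, π_2, … into P one at a time, bumping the leftmost entry strictly greater than the inserted value down to the next row. The recording tableau Q records, in position (i, j), the step at which that cell was added to P.
  Insert 2 (step 1): P = [2];  Q = [1]
  Insert 7 (step 2): P = [2, 7];  Q = [1, 2]
  Insert 9 (step 3): P = [2, 7, 9];  Q = [1, 2, 3]
  Insert 6 (step 4): P = [2, 6, 9] / [7];  Q = [1, 2, 3] / [4]
  Insert 4 (step 5): P = [2, 4, 9] / [6] / [7];  Q = [1, 2, 3] / [4] / [5]
  Insert 3 (step 6): P = [2, 3, 9] / [4] / [6] / [7];  Q = [1, 2, 3] / [4] / [5] / [6]
  Insert 1 (step 7): P = [1, 3, 9] / [2] / [4] / [6] / [7];  Q = [1, 2, 3] / [4] / [5] / [6] / [7]
  Insert 5 (step 8): P = [1, 3, 5] / [2, 9] / [4] / [6] / [7];  Q = [1, 2, 3] / [4, 8] / [5] / [6] / [7]
  Insert 8 (step 9): P = [1, 3, 5, 8] / [2, 9] / [4] / [6] / [7];  Q = [1, 2, 3, 9] / [4, 8] / [5] / [6] / [7]
Final shape: (4, 2, 1, 1, 1).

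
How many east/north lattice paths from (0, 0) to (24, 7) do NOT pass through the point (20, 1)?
Number of paths = 2625165

Total paths from (0, 0) to (24, 7): C(31, 24) = 2629575. Paths through (20, 1): (paths (0, 0) → (20, 1)) × (paths (20, 1) → (24, 7)) = C(21, 20) · C(10, 4) = 21 · 210 = 4410. Avoidance count = 2629575 − 4410 = 2625165.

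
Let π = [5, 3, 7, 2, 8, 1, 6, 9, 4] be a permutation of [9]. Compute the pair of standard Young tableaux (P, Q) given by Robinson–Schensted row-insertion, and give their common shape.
P = [1, 4, 8, 9] / [2, 6] / [3, 7] / [5];  Q = [1, 3, 5, 8] / [2, 7] / [4, 9] / [6];  common shape = (4, 2, 2, 1)

Row-insert the values π_1, π_2, … into P one at a time, bumping the leftmost entry strictly greater than the inserted value down to the next row. The recording tableau Q records, in position (i, j), the step at which that cell was added to P.
  Insert 5 (step 1): P = [5];  Q = [1]
  Insert 3 (step 2): P = [3] / [5];  Q = [1] / [2]
  Insert 7 (step 3): P = [3, 7] / [5];  Q = [1, 3] / [2]
  Insert 2 (step 4): P = [2, 7] / [3] / [5];  Q = [1, 3] / [2] / [4]
  Insert 8 (step 5): P = [2, 7, 8] / [3] / [5];  Q = [1, 3, 5] / [2] / [4]
  Insert 1 (step 6): P = [1, 7, 8] / [2] / [3] / [5];  Q = [1, 3, 5] / [2] / [4] / [6]
  Insert 6 (step 7): P = [1, 6, 8] / [2, 7] / [3] / [5];  Q = [1, 3, 5] / [2, 7] / [4] / [6]
  Insert 9 (step 8): P = [1, 6, 8, 9] / [2, 7] / [3] / [5];  Q = [1, 3, 5, 8] / [2, 7] / [4] / [6]
  Insert 4 (step 9): P = [1, 4, 8, 9] / [2, 6] / [3, 7] / [5];  Q = [1, 3, 5, 8] / [2, 7] / [4, 9] / [6]
Final shape: (4, 2, 2, 1).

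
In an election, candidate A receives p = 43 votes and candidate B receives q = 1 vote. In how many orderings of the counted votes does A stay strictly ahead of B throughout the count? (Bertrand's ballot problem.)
Strict-lead orderings = 42

Total orderings of the 44 votes with 43 for A: C(44, 43) = 44. By the Bertrand ballot formula (Cycle Lemma / reflection principle), the number of orderings in which A is strictly ahead of B throughout is (p − q)/(p + q) · C(p + q, p) = (43 − 1)/(43 + 1) · 44 = 42.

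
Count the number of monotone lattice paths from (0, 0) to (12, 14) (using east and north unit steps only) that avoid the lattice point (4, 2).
Number of paths = 7768150

Total paths from (0, 0) to (12, 14): C(26, 12) = 9657700. Paths through (4, 2): (paths (0, 0) → (4, 2)) × (paths (4, 2) → (12, 14)) = C(6, 4) · C(20, 8) = 15 · 125970 = 1889550. Avoidance count = 9657700 − 1889550 = 7768150.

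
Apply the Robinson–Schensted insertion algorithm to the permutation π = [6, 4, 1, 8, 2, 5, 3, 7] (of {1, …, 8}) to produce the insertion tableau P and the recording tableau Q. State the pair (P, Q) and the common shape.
P = [1, 2, 3, 7] / [4, 5] / [6, 8];  Q = [1, 4, 6, 8] / [2, 5] / [3, 7];  common shape = (4, 2, 2)

Row-insert the values π_1, π_2, … into P one at a time, bumping the leftmost entry strictly greater than the inserted value down to the next row. The recording tableau Q records, in position (i, j), the step at which that cell was added to P.
  Insert 6 (step 1): P = [6];  Q = [1]
  Insert 4 (step 2): P = [4] / [6];  Q = [1] / [2]
  Insert 1 (step 3): P = [1] / [4] / [6];  Q = [1] / [2] / [3]
  Insert 8 (step 4): P = [1, 8] / [4] / [6];  Q = [1, 4] / [2] / [3]
  Insert 2 (step 5): P = [1, 2] / [4, 8] / [6];  Q = [1, 4] / [2, 5] / [3]
  Insert 5 (step 6): P = [1, 2, 5] / [4, 8] / [6];  Q = [1, 4, 6] / [2, 5] / [3]
  Insert 3 (step 7): P = [1, 2, 3] / [4, 5] / [6, 8];  Q = [1, 4, 6] / [2, 5] / [3, 7]
  Insert 7 (step 8): P = [1, 2, 3, 7] / [4, 5] / [6, 8];  Q = [1, 4, 6, 8] / [2, 5] / [3, 7]
Final shape: (4, 2, 2).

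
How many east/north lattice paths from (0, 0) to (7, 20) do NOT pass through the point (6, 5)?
Number of paths = 880638

Total paths from (0, 0) to (7, 20): C(27, 7) = 888030. Paths through (6, 5): (paths (0, 0) → (6, 5)) × (paths (6, 5) → (7, 20)) = C(11, 6) · C(16, 1) = 462 · 16 = 7392. Avoidance count = 888030 − 7392 = 880638.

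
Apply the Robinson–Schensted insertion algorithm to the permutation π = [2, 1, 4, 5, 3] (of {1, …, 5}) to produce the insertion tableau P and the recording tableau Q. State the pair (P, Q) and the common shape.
P = [1, 3, 5] / [2, 4];  Q = [1, 3, 4] / [2, 5];  common shape = (3, 2)

Row-insert the values π_1, π_2, … into P one at a time, bumping the leftmost entry strictly greater than the inserted value down to the next row. The recording tableau Q records, in position (i, j), the step at which that cell was added to P.
  Insert 2 (step 1): P = [2];  Q = [1]
  Insert 1 (step 2): P = [1] / [2];  Q = [1] / [2]
  Insert 4 (step 3): P = [1, 4] / [2];  Q = [1, 3] / [2]
  Insert 5 (step 4): P = [1, 4, 5] / [2];  Q = [1, 3, 4] / [2]
  Insert 3 (step 5): P = [1, 3, 5] / [2, 4];  Q = [1, 3, 4] / [2, 5]
Final shape: (3, 2).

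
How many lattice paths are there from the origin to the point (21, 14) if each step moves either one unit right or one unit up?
Number of paths = 2319959400

A monotone lattice path from (0, 0) to (21, 14) consists of 21 east steps and 14 north steps in some order, so it is determined by which 21 of the 35 steps are east. The count is C(35, 21) = 2319959400.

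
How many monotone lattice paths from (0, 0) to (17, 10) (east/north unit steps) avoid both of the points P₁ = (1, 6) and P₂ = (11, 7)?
Number of paths = 5735622

Inclusion–exclusion. Total paths: C(27, 17) = 8436285. Through P₁: C(7, 1)·C(20, 16) = 33915. Through P₂: C(18, 11)·C(9, 6) = 2673216. Since P₁ is strictly southwest of P₂, a monotone path through both must visit P₁ then P₂; paths through both = C(7, 1)·C(11, 10)·C(9, 6) = 6468. Avoid both = 8436285 − 33915 − 2673216 + 6468 = 5735622.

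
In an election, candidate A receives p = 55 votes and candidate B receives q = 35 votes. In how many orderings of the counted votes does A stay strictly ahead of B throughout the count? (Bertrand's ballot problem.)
Strict-lead orderings = 2516575224913393684839072

Total orderings of the 90 votes with 55 for A: C(90, 55) = 11324588512110271581775824. By the Bertrand ballot formula (Cycle Lemma / reflection principle), the number of orderings in which A is strictly ahead of B throughout is (p − q)/(p + q) · C(p + q, p) = (55 − 35)/(55 + 35) · 11324588512110271581775824 = 2516575224913393684839072.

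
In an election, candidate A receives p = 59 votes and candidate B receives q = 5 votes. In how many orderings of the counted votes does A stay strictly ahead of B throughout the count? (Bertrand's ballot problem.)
Strict-lead orderings = 6433182

Total orderings of the 64 votes with 59 for A: C(64, 59) = 7624512. By the Bertrand ballot formula (Cycle Lemma / reflection principle), the number of orderings in which A is strictly ahead of B throughout is (p − q)/(p + q) · C(p + q, p) = (59 − 5)/(59 + 5) · 7624512 = 6433182.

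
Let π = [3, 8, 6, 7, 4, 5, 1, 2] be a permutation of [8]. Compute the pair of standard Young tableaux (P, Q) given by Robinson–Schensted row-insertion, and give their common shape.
P = [1, 2, 5] / [3, 4] / [6, 7] / [8];  Q = [1, 2, 4] / [3, 6] / [5, 8] / [7];  common shape = (3, 2, 2, 1)

Row-insert the values π_1, π_2, … into P one at a time, bumping the leftmost entry strictly greater than the inserted value down to the next row. The recording tableau Q records, in position (i, j), the step at which that cell was added to P.
  Insert 3 (step 1): P = [3];  Q = [1]
  Insert 8 (step 2): P = [3, 8];  Q = [1, 2]
  Insert 6 (step 3): P = [3, 6] / [8];  Q = [1, 2] / [3]
  Insert 7 (step 4): P = [3, 6, 7] / [8];  Q = [1, 2, 4] / [3]
  Insert 4 (step 5): P = [3, 4, 7] / [6] / [8];  Q = [1, 2, 4] / [3] / [5]
  Insert 5 (step 6): P = [3, 4, 5] / [6, 7] / [8];  Q = [1, 2, 4] / [3, 6] / [5]
  Insert 1 (step 7): P = [1, 4, 5] / [3, 7] / [6] / [8];  Q = [1, 2, 4] / [3, 6] / [5] / [7]
  Insert 2 (step 8): P = [1, 2, 5] / [3, 4] / [6, 7] / [8];  Q = [1, 2, 4] / [3, 6] / [5, 8] / [7]
Final shape: (3, 2, 2, 1).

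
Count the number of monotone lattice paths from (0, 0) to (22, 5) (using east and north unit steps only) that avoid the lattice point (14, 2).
Number of paths = 60930

Total paths from (0, 0) to (22, 5): C(27, 22) = 80730. Paths through (14, 2): (paths (0, 0) → (14, 2)) × (paths (14, 2) → (22, 5)) = C(16, 14) · C(11, 8) = 120 · 165 = 19800. Avoidance count = 80730 − 19800 = 60930.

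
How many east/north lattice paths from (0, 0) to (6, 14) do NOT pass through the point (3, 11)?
Number of paths = 31480

Total paths from (0, 0) to (6, 14): C(20, 6) = 38760. Paths through (3, 11): (paths (0, 0) → (3, 11)) × (paths (3, 11) → (6, 14)) = C(14, 3) · C(6, 3) = 364 · 20 = 7280. Avoidance count = 38760 − 7280 = 31480.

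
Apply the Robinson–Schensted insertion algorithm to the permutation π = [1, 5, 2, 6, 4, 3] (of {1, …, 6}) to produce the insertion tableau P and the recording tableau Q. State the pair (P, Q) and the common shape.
P = [1, 2, 3] / [4, 6] / [5];  Q = [1, 2, 4] / [3, 5] / [6];  common shape = (3, 2, 1)

Row-insert the values π_1, π_2, … into P one at a time, bumping the leftmost entry strictly greater than the inserted value down to the next row. The recording tableau Q records, in position (i, j), the step at which that cell was added to P.
  Insert 1 (step 1): P = [1];  Q = [1]
  Insert 5 (step 2): P = [1, 5];  Q = [1, 2]
  Insert 2 (step 3): P = [1, 2] / [5];  Q = [1, 2] / [3]
  Insert 6 (step 4): P = [1, 2, 6] / [5];  Q = [1, 2, 4] / [3]
  Insert 4 (step 5): P = [1, 2, 4] / [5, 6];  Q = [1, 2, 4] / [3, 5]
  Insert 3 (step 6): P = [1, 2, 3] / [4, 6] / [5];  Q = [1, 2, 4] / [3, 5] / [6]
Final shape: (3, 2, 1).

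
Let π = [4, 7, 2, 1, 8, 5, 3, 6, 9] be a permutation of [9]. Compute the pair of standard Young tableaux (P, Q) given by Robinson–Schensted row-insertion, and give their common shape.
P = [1, 3, 6, 9] / [2, 5, 8] / [4, 7];  Q = [1, 2, 5, 9] / [3, 6, 8] / [4, 7];  common shape = (4, 3, 2)

Row-insert the values π_1, π_2, … into P one at a time, bumping the leftmost entry strictly greater than the inserted value down to the next row. The recording tableau Q records, in position (i, j), the step at which that cell was added to P.
  Insert 4 (step 1): P = [4];  Q = [1]
  Insert 7 (step 2): P = [4, 7];  Q = [1, 2]
  Insert 2 (step 3): P = [2, 7] / [4];  Q = [1, 2] / [3]
  Insert 1 (step 4): P = [1, 7] / [2] / [4];  Q = [1, 2] / [3] / [4]
  Insert 8 (step 5): P = [1, 7, 8] / [2] / [4];  Q = [1, 2, 5] / [3] / [4]
  Insert 5 (step 6): P = [1, 5, 8] / [2, 7] / [4];  Q = [1, 2, 5] / [3, 6] / [4]
  Insert 3 (step 7): P = [1, 3, 8] / [2, 5] / [4, 7];  Q = [1, 2, 5] / [3, 6] / [4, 7]
  Insert 6 (step 8): P = [1, 3, 6] / [2, 5, 8] / [4, 7];  Q = [1, 2, 5] / [3, 6, 8] / [4, 7]
  Insert 9 (step 9): P = [1, 3, 6, 9] / [2, 5, 8] / [4, 7];  Q = [1, 2, 5, 9] / [3, 6, 8] / [4, 7]
Final shape: (4, 3, 2).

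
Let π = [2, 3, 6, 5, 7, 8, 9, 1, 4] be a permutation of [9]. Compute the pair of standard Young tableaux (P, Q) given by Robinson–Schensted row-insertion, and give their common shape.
P = [1, 3, 4, 7, 8, 9] / [2, 5] / [6];  Q = [1, 2, 3, 5, 6, 7] / [4, 9] / [8];  common shape = (6, 2, 1)

Row-insert the values π_1, π_2, … into P one at a time, bumping the leftmost entry strictly greater than the inserted value down to the next row. The recording tableau Q records, in position (i, j), the step at which that cell was added to P.
  Insert 2 (step 1): P = [2];  Q = [1]
  Insert 3 (step 2): P = [2, 3];  Q = [1, 2]
  Insert 6 (step 3): P = [2, 3, 6];  Q = [1, 2, 3]
  Insert 5 (step 4): P = [2, 3, 5] / [6];  Q = [1, 2, 3] / [4]
  Insert 7 (step 5): P = [2, 3, 5, 7] / [6];  Q = [1, 2, 3, 5] / [4]
  Insert 8 (step 6): P = [2, 3, 5, 7, 8] / [6];  Q = [1, 2, 3, 5, 6] / [4]
  Insert 9 (step 7): P = [2, 3, 5, 7, 8, 9] / [6];  Q = [1, 2, 3, 5, 6, 7] / [4]
  Insert 1 (step 8): P = [1, 3, 5, 7, 8, 9] / [2] / [6];  Q = [1, 2, 3, 5, 6, 7] / [4] / [8]
  Insert 4 (step 9): P = [1, 3, 4, 7, 8, 9] / [2, 5] / [6];  Q = [1, 2, 3, 5, 6, 7] / [4, 9] / [8]
Final shape: (6, 2, 1).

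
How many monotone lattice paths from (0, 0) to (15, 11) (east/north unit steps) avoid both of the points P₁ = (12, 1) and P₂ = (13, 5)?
Number of paths = 7484358

Inclusion–exclusion. Total paths: C(26, 15) = 7726160. Through P₁: C(13, 12)·C(13, 3) = 3718. Through P₂: C(18, 13)·C(8, 2) = 239904. Since P₁ is strictly southwest of P₂, a monotone path through both must visit P₁ then P₂; paths through both = C(13, 12)·C(5, 1)·C(8, 2) = 1820. Avoid both = 7726160 − 3718 − 239904 + 1820 = 7484358.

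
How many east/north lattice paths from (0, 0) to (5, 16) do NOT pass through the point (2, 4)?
Number of paths = 13524

Total paths from (0, 0) to (5, 16): C(21, 5) = 20349. Paths through (2, 4): (paths (0, 0) → (2, 4)) × (paths (2, 4) → (5, 16)) = C(6, 2) · C(15, 3) = 15 · 455 = 6825. Avoidance count = 20349 − 6825 = 13524.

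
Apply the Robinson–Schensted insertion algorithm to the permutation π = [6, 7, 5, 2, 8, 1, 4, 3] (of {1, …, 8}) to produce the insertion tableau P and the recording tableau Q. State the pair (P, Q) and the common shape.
P = [1, 3, 8] / [2, 4] / [5, 7] / [6];  Q = [1, 2, 5] / [3, 7] / [4, 8] / [6];  common shape = (3, 2, 2, 1)

Row-insert the values π_1, π_2, … into P one at a time, bumping the leftmost entry strictly greater than the inserted value down to the next row. The recording tableau Q records, in position (i, j), the step at which that cell was added to P.
  Insert 6 (step 1): P = [6];  Q = [1]
  Insert 7 (step 2): P = [6, 7];  Q = [1, 2]
  Insert 5 (step 3): P = [5, 7] / [6];  Q = [1, 2] / [3]
  Insert 2 (step 4): P = [2, 7] / [5] / [6];  Q = [1, 2] / [3] / [4]
  Insert 8 (step 5): P = [2, 7, 8] / [5] / [6];  Q = [1, 2, 5] / [3] / [4]
  Insert 1 (step 6): P = [1, 7, 8] / [2] / [5] / [6];  Q = [1, 2, 5] / [3] / [4] / [6]
  Insert 4 (step 7): P = [1, 4, 8] / [2, 7] / [5] / [6];  Q = [1, 2, 5] / [3, 7] / [4] / [6]
  Insert 3 (step 8): P = [1, 3, 8] / [2, 4] / [5, 7] / [6];  Q = [1, 2, 5] / [3, 7] / [4, 8] / [6]
Final shape: (3, 2, 2, 1).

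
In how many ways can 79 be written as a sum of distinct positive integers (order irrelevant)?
q(79) = 70488

A partition into distinct parts is a strictly decreasing sequence summing to n. The recurrence d(n, m) = d(n, m−1) + d(n−m, m−1) (use part m at most once) with q(n) = d(n, n) gives q(79) = 70488. (Euler's theorem: # distinct-part partitions = # odd-part partitions.)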